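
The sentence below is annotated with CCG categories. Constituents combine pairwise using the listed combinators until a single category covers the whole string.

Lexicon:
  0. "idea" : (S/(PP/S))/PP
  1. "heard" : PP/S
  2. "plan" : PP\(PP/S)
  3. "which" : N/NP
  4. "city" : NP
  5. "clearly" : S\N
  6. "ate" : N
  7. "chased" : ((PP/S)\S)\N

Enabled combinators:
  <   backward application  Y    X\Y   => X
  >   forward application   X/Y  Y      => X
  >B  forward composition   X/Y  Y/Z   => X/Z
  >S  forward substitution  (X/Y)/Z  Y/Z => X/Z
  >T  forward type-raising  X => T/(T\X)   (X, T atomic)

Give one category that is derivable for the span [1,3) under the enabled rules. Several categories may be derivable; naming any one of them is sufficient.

[0,8] S   >
  [0,3] S/(PP/S)   >
    [0,1] "idea" : (S/(PP/S))/PP
    [1,3] PP   <
      [1,2] "heard" : PP/S
      [2,3] "plan" : PP\(PP/S)
  [3,8] PP/S   <
    [3,6] S   <
      [3,5] N   >
        [3,4] "which" : N/NP
        [4,5] "city" : NP
      [5,6] "clearly" : S\N
    [6,8] (PP/S)\S   <
      [6,7] "ate" : N
      [7,8] "chased" : ((PP/S)\S)\N

PP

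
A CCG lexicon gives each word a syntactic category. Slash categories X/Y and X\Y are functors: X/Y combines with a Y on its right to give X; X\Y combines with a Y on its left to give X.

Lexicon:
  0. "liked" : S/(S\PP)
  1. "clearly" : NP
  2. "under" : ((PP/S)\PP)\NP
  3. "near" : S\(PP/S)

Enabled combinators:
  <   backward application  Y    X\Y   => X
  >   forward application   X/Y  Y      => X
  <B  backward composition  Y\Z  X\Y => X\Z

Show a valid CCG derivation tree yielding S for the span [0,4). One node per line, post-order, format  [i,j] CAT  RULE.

[0,4] S   >
  [0,1] "liked" : S/(S\PP)
  [1,4] S\PP   <B
    [1,3] (PP/S)\PP   <
      [1,2] "clearly" : NP
      [2,3] "under" : ((PP/S)\PP)\NP
    [3,4] "near" : S\(PP/S)

[0,1] S/(S\PP)  lex  "liked"
[1,2] NP  lex  "clearly"
[2,3] ((PP/S)\PP)\NP  lex  "under"
[1,3] (PP/S)\PP  <  k=2
[3,4] S\(PP/S)  lex  "near"
[1,4] S\PP  <B  k=3
[0,4] S  >  k=1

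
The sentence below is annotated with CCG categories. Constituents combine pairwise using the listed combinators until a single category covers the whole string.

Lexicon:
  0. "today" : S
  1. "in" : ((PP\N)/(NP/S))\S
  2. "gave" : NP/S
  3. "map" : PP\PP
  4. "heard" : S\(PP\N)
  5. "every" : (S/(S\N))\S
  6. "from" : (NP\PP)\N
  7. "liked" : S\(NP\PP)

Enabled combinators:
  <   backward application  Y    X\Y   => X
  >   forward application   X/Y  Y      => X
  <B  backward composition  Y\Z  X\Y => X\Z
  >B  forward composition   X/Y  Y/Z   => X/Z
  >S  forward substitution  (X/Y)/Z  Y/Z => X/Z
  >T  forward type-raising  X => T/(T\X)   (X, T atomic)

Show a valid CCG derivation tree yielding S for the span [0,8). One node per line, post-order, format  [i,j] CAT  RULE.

[0,8] S   >
  [0,6] S/(S\N)   <
    [0,5] S   <
      [0,4] PP\N   <B
        [0,3] PP\N   >
          [0,2] (PP\N)/(NP/S)   <
            [0,1] "today" : S
            [1,2] "in" : ((PP\N)/(NP/S))\S
          [2,3] "gave" : NP/S
        [3,4] "map" : PP\PP
      [4,5] "heard" : S\(PP\N)
    [5,6] "every" : (S/(S\N))\S
  [6,8] S\N   <B
    [6,7] "from" : (NP\PP)\N
    [7,8] "liked" : S\(NP\PP)

[0,1] S  lex  "today"
[1,2] ((PP\N)/(NP/S))\S  lex  "in"
[0,2] (PP\N)/(NP/S)  <  k=1
[2,3] NP/S  lex  "gave"
[0,3] PP\N  >  k=2
[3,4] PP\PP  lex  "map"
[0,4] PP\N  <B  k=3
[4,5] S\(PP\N)  lex  "heard"
[0,5] S  <  k=4
[5,6] (S/(S\N))\S  lex  "every"
[0,6] S/(S\N)  <  k=5
[6,7] (NP\PP)\N  lex  "from"
[7,8] S\(NP\PP)  lex  "liked"
[6,8] S\N  <B  k=7
[0,8] S  >  k=6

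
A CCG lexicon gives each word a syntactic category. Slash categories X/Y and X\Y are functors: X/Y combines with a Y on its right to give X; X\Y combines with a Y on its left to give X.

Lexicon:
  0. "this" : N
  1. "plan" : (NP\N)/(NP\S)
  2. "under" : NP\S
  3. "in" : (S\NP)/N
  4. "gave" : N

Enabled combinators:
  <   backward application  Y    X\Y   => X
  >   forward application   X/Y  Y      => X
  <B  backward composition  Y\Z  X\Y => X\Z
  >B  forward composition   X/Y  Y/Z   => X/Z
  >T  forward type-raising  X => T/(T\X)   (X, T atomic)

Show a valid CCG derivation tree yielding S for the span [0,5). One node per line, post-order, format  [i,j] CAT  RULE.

[0,5] S   <
  [0,1] "this" : N
  [1,5] S\N   <B
    [1,3] NP\N   >
      [1,2] "plan" : (NP\N)/(NP\S)
      [2,3] "under" : NP\S
    [3,5] S\NP   >
      [3,4] "in" : (S\NP)/N
      [4,5] "gave" : N

[0,1] N  lex  "this"
[1,2] (NP\N)/(NP\S)  lex  "plan"
[2,3] NP\S  lex  "under"
[1,3] NP\N  >  k=2
[3,4] (S\NP)/N  lex  "in"
[4,5] N  lex  "gave"
[3,5] S\NP  >  k=4
[1,5] S\N  <B  k=3
[0,5] S  <  k=1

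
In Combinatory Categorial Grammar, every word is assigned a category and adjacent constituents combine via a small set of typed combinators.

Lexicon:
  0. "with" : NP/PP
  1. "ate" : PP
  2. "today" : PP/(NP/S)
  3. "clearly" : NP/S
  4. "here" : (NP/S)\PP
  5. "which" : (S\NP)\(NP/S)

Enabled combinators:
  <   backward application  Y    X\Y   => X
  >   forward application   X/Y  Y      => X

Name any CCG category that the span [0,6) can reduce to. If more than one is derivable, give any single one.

[0,6] S   <
  [0,2] NP   >
    [0,1] "with" : NP/PP
    [1,2] "ate" : PP
  [2,6] S\NP   <
    [2,5] NP/S   <
      [2,4] PP   >
        [2,3] "today" : PP/(NP/S)
        [3,4] "clearly" : NP/S
      [4,5] "here" : (NP/S)\PP
    [5,6] "which" : (S\NP)\(NP/S)

S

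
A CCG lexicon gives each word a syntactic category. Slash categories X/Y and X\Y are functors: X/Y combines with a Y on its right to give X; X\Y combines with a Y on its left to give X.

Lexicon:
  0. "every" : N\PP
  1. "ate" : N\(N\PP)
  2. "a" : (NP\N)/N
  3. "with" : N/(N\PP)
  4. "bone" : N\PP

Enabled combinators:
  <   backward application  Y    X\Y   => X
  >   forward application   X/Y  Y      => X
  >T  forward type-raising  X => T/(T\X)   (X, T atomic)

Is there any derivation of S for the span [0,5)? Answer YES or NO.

NO

N\PP N\(N\PP) (NP\N)/N N/(N\PP) N\PP
CKY chart[0,5] = {N/(N\NP), NP, NP/(NP\NP), PP/(PP\NP), S/(S\NP)}; S ∉ chart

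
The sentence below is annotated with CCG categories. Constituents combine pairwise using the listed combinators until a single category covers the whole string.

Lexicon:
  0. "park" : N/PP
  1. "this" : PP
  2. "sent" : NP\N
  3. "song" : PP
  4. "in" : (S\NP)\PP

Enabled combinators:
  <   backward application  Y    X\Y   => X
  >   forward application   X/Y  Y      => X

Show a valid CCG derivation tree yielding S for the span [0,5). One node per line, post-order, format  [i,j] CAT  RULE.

[0,5] S   <
  [0,3] NP   <
    [0,2] N   >
      [0,1] "park" : N/PP
      [1,2] "this" : PP
    [2,3] "sent" : NP\N
  [3,5] S\NP   <
    [3,4] "song" : PP
    [4,5] "in" : (S\NP)\PP

[0,1] N/PP  lex  "park"
[1,2] PP  lex  "this"
[0,2] N  >  k=1
[2,3] NP\N  lex  "sent"
[0,3] NP  <  k=2
[3,4] PP  lex  "song"
[4,5] (S\NP)\PP  lex  "in"
[3,5] S\NP  <  k=4
[0,5] S  <  k=3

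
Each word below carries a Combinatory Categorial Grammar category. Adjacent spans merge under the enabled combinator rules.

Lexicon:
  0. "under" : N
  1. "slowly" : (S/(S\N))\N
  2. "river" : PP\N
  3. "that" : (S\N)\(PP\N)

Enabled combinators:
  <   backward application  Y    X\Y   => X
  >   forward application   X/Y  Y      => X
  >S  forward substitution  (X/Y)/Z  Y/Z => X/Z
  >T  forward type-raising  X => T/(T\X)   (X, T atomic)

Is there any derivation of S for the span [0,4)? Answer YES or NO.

[0,4] S   >
  [0,2] S/(S\N)   <
    [0,1] "under" : N
    [1,2] "slowly" : (S/(S\N))\N
  [2,4] S\N   <
    [2,3] "river" : PP\N
    [3,4] "that" : (S\N)\(PP\N)

YES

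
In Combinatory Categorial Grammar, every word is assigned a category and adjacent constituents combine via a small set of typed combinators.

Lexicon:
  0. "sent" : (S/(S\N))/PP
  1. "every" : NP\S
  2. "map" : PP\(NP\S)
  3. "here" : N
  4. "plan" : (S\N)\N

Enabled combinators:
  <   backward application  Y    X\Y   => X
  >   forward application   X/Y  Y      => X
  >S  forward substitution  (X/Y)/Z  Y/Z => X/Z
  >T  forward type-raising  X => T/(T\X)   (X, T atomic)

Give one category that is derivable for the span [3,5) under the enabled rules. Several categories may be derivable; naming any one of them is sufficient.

S\N

[0,5] S   >
  [0,3] S/(S\N)   >
    [0,1] "sent" : (S/(S\N))/PP
    [1,3] PP   <
      [1,2] "every" : NP\S
      [2,3] "map" : PP\(NP\S)
  [3,5] S\N   <
    [3,4] "here" : N
    [4,5] "plan" : (S\N)\N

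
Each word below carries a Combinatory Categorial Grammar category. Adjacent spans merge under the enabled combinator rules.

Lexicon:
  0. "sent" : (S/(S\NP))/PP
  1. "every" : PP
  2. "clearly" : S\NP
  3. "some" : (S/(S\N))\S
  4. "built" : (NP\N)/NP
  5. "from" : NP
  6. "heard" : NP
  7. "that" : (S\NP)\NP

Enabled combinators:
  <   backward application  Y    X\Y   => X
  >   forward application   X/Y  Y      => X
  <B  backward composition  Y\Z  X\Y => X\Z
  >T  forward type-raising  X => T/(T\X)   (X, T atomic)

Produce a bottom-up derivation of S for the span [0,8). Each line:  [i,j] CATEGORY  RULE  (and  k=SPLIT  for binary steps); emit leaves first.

[0,1] (S/(S\NP))/PP  lex  "sent"
[1,2] PP  lex  "every"
[0,2] S/(S\NP)  >  k=1
[2,3] S\NP  lex  "clearly"
[0,3] S  >  k=2
[3,4] (S/(S\N))\S  lex  "some"
[0,4] S/(S\N)  <  k=3
[4,5] (NP\N)/NP  lex  "built"
[5,6] NP  lex  "from"
[4,6] NP\N  >  k=5
[6,7] NP  lex  "heard"
[7,8] (S\NP)\NP  lex  "that"
[6,8] S\NP  <  k=7
[4,8] S\N  <B  k=6
[0,8] S  >  k=4

[0,8] S   >
  [0,4] S/(S\N)   <
    [0,3] S   >
      [0,2] S/(S\NP)   >
        [0,1] "sent" : (S/(S\NP))/PP
        [1,2] "every" : PP
      [2,3] "clearly" : S\NP
    [3,4] "some" : (S/(S\N))\S
  [4,8] S\N   <B
    [4,6] NP\N   >
      [4,5] "built" : (NP\N)/NP
      [5,6] "from" : NP
    [6,8] S\NP   <
      [6,7] "heard" : NP
      [7,8] "that" : (S\NP)\NP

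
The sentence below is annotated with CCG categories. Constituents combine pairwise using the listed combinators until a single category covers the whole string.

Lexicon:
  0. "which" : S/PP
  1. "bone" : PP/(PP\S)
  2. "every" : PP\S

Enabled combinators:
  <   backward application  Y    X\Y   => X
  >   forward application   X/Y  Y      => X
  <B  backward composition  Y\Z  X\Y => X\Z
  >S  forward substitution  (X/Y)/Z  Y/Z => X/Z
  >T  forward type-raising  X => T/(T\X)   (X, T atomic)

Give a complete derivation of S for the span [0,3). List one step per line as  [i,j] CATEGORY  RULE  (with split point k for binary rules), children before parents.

[0,3] S   >
  [0,1] "which" : S/PP
  [1,3] PP   >
    [1,2] "bone" : PP/(PP\S)
    [2,3] "every" : PP\S

[0,1] S/PP  lex  "which"
[1,2] PP/(PP\S)  lex  "bone"
[2,3] PP\S  lex  "every"
[1,3] PP  >  k=2
[0,3] S  >  k=1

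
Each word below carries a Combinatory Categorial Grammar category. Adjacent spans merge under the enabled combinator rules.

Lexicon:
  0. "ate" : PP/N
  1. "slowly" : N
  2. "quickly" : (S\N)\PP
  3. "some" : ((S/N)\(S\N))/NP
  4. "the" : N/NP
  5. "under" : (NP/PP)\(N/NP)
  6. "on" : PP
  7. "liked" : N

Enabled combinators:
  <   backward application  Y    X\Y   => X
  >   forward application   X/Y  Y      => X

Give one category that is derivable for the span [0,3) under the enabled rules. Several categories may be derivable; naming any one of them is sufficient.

[0,8] S   >
  [0,7] S/N   <
    [0,3] S\N   <
      [0,2] PP   >
        [0,1] "ate" : PP/N
        [1,2] "slowly" : N
      [2,3] "quickly" : (S\N)\PP
    [3,7] (S/N)\(S\N)   >
      [3,4] "some" : ((S/N)\(S\N))/NP
      [4,7] NP   >
        [4,6] NP/PP   <
          [4,5] "the" : N/NP
          [5,6] "under" : (NP/PP)\(N/NP)
        [6,7] "on" : PP
  [7,8] "liked" : N

S\N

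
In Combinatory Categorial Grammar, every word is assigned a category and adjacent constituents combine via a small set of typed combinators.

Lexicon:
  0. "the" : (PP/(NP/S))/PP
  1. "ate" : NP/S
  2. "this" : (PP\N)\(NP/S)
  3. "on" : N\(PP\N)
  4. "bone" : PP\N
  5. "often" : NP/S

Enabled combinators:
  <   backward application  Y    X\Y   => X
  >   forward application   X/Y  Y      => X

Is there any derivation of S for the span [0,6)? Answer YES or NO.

NO

(PP/(NP/S))/PP NP/S (PP\N)\(NP/S) N\(PP\N) PP\N NP/S
CKY chart[0,6] = {PP}; S ∉ chart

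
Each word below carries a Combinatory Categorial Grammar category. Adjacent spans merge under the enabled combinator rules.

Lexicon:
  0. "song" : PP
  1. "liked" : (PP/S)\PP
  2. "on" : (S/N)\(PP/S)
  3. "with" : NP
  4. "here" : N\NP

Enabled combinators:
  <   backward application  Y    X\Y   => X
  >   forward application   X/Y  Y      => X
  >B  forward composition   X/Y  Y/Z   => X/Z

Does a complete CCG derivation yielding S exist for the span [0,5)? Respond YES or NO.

YES

[0,5] S   >
  [0,3] S/N   <
    [0,2] PP/S   <
      [0,1] "song" : PP
      [1,2] "liked" : (PP/S)\PP
    [2,3] "on" : (S/N)\(PP/S)
  [3,5] N   <
    [3,4] "with" : NP
    [4,5] "here" : N\NP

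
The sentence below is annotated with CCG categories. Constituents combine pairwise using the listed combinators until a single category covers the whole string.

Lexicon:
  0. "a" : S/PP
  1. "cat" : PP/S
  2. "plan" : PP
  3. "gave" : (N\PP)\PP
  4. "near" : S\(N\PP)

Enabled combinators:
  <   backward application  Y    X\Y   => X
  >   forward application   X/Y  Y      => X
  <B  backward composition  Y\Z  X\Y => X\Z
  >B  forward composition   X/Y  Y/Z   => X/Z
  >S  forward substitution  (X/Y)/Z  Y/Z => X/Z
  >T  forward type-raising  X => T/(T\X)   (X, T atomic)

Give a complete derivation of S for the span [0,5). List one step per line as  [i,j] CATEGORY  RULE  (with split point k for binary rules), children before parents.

[0,5] S   >
  [0,1] "a" : S/PP
  [1,5] PP   >
    [1,2] "cat" : PP/S
    [2,5] S   >
      [2,3] S/(S\PP)   >T
        [2,3] "plan" : PP
      [3,5] S\PP   <B
        [3,4] "gave" : (N\PP)\PP
        [4,5] "near" : S\(N\PP)

[0,1] S/PP  lex  "a"
[1,2] PP/S  lex  "cat"
[2,3] PP  lex  "plan"
[2,3] S/(S\PP)  >T
[3,4] (N\PP)\PP  lex  "gave"
[4,5] S\(N\PP)  lex  "near"
[3,5] S\PP  <B  k=4
[2,5] S  >  k=3
[1,5] PP  >  k=2
[0,5] S  >  k=1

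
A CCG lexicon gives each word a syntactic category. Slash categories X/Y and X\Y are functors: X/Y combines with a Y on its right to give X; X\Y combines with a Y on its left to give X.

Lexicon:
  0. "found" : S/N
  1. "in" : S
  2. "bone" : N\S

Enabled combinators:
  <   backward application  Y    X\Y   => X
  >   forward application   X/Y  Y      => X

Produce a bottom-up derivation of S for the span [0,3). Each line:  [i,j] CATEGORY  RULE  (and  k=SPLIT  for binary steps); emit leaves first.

[0,1] S/N  lex  "found"
[1,2] S  lex  "in"
[2,3] N\S  lex  "bone"
[1,3] N  <  k=2
[0,3] S  >  k=1

[0,3] S   >
  [0,1] "found" : S/N
  [1,3] N   <
    [1,2] "in" : S
    [2,3] "bone" : N\S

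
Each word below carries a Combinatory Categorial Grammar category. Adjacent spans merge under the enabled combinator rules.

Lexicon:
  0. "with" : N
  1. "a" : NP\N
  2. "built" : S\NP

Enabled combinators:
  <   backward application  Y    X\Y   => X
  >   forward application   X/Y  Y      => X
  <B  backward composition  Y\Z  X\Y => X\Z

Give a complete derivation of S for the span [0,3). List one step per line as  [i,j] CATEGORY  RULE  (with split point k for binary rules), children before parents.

[0,3] S   <
  [0,2] NP   <
    [0,1] "with" : N
    [1,2] "a" : NP\N
  [2,3] "built" : S\NP

[0,1] N  lex  "with"
[1,2] NP\N  lex  "a"
[0,2] NP  <  k=1
[2,3] S\NP  lex  "built"
[0,3] S  <  k=2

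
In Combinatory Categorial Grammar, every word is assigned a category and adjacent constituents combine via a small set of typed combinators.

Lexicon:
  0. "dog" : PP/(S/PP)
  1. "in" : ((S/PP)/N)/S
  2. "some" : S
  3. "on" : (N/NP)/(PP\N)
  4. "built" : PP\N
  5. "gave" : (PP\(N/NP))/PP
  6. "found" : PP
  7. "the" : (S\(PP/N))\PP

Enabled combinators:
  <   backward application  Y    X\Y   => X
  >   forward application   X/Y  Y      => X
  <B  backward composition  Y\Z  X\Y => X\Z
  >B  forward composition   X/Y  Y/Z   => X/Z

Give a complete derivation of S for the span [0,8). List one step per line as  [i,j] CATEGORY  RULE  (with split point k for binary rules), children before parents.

[0,1] PP/(S/PP)  lex  "dog"
[1,2] ((S/PP)/N)/S  lex  "in"
[2,3] S  lex  "some"
[1,3] (S/PP)/N  >  k=2
[0,3] PP/N  >B  k=1
[3,4] (N/NP)/(PP\N)  lex  "on"
[4,5] PP\N  lex  "built"
[3,5] N/NP  >  k=4
[5,6] (PP\(N/NP))/PP  lex  "gave"
[6,7] PP  lex  "found"
[5,7] PP\(N/NP)  >  k=6
[3,7] PP  <  k=5
[7,8] (S\(PP/N))\PP  lex  "the"
[3,8] S\(PP/N)  <  k=7
[0,8] S  <  k=3

[0,8] S   <
  [0,3] PP/N   >B
    [0,1] "dog" : PP/(S/PP)
    [1,3] (S/PP)/N   >
      [1,2] "in" : ((S/PP)/N)/S
      [2,3] "some" : S
  [3,8] S\(PP/N)   <
    [3,7] PP   <
      [3,5] N/NP   >
        [3,4] "on" : (N/NP)/(PP\N)
        [4,5] "built" : PP\N
      [5,7] PP\(N/NP)   >
        [5,6] "gave" : (PP\(N/NP))/PP
        [6,7] "found" : PP
    [7,8] "the" : (S\(PP/N))\PP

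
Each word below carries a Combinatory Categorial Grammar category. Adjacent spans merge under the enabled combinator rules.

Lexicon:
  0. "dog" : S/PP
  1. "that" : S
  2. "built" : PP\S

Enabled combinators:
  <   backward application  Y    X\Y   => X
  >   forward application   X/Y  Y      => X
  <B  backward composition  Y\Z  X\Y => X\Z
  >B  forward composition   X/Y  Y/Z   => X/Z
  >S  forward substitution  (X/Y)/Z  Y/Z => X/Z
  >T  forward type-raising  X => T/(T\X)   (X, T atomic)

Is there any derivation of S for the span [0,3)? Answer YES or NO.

[0,3] S   >
  [0,1] "dog" : S/PP
  [1,3] PP   <
    [1,2] "that" : S
    [2,3] "built" : PP\S

YES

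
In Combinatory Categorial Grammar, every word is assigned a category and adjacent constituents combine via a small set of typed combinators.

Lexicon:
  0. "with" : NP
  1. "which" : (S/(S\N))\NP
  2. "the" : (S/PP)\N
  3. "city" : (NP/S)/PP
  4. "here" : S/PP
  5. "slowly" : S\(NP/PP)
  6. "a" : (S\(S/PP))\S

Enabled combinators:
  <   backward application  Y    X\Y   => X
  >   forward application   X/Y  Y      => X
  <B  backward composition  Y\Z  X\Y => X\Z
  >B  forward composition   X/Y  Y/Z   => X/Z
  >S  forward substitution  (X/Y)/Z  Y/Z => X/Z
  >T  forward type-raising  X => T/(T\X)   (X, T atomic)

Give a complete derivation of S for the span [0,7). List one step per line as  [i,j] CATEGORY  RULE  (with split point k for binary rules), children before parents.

[0,7] S   >
  [0,2] S/(S\N)   <
    [0,1] "with" : NP
    [1,2] "which" : (S/(S\N))\NP
  [2,7] S\N   <B
    [2,3] "the" : (S/PP)\N
    [3,7] S\(S/PP)   <
      [3,6] S   <
        [3,5] NP/PP   >S
          [3,4] "city" : (NP/S)/PP
          [4,5] "here" : S/PP
        [5,6] "slowly" : S\(NP/PP)
      [6,7] "a" : (S\(S/PP))\S

[0,1] NP  lex  "with"
[1,2] (S/(S\N))\NP  lex  "which"
[0,2] S/(S\N)  <  k=1
[2,3] (S/PP)\N  lex  "the"
[3,4] (NP/S)/PP  lex  "city"
[4,5] S/PP  lex  "here"
[3,5] NP/PP  >S  k=4
[5,6] S\(NP/PP)  lex  "slowly"
[3,6] S  <  k=5
[6,7] (S\(S/PP))\S  lex  "a"
[3,7] S\(S/PP)  <  k=6
[2,7] S\N  <B  k=3
[0,7] S  >  k=2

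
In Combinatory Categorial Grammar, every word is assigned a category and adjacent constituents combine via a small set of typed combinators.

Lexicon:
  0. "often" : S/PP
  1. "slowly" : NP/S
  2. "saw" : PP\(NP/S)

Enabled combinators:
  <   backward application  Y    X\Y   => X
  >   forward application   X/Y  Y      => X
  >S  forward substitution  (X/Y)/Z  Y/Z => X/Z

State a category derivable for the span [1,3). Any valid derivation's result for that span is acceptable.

PP

[0,3] S   >
  [0,1] "often" : S/PP
  [1,3] PP   <
    [1,2] "slowly" : NP/S
    [2,3] "saw" : PP\(NP/S)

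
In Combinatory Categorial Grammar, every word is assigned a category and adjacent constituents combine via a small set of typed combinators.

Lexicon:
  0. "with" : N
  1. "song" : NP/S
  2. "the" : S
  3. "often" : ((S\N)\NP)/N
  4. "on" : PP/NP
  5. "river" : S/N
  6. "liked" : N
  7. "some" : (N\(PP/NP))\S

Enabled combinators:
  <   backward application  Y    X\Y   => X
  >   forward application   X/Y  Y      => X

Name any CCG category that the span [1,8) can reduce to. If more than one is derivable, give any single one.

S\N

[0,8] S   <
  [0,1] "with" : N
  [1,8] S\N   <
    [1,3] NP   >
      [1,2] "song" : NP/S
      [2,3] "the" : S
    [3,8] (S\N)\NP   >
      [3,4] "often" : ((S\N)\NP)/N
      [4,8] N   <
        [4,5] "on" : PP/NP
        [5,8] N\(PP/NP)   <
          [5,7] S   >
            [5,6] "river" : S/N
            [6,7] "liked" : N
          [7,8] "some" : (N\(PP/NP))\S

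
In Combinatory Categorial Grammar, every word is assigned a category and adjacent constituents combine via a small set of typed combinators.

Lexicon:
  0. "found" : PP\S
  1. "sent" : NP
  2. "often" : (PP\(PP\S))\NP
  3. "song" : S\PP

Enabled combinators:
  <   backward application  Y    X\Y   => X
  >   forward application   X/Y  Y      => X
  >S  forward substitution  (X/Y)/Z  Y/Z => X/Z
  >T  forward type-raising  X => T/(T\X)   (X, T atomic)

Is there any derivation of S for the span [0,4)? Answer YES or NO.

[0,4] S   <
  [0,3] PP   <
    [0,1] "found" : PP\S
    [1,3] PP\(PP\S)   <
      [1,2] "sent" : NP
      [2,3] "often" : (PP\(PP\S))\NP
  [3,4] "song" : S\PP

YES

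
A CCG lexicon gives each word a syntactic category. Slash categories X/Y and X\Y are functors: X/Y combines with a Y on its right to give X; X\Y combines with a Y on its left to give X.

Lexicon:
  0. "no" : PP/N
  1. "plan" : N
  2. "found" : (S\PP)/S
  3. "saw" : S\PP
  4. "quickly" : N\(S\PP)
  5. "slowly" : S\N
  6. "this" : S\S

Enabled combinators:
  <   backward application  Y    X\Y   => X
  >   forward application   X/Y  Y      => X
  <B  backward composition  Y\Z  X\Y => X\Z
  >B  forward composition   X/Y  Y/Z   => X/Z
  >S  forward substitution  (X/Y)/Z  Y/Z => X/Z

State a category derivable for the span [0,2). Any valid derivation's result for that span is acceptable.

PP

[0,7] S   <
  [0,2] PP   >
    [0,1] "no" : PP/N
    [1,2] "plan" : N
  [2,7] S\PP   >
    [2,3] "found" : (S\PP)/S
    [3,7] S   <
      [3,5] N   <
        [3,4] "saw" : S\PP
        [4,5] "quickly" : N\(S\PP)
      [5,7] S\N   <B
        [5,6] "slowly" : S\N
        [6,7] "this" : S\S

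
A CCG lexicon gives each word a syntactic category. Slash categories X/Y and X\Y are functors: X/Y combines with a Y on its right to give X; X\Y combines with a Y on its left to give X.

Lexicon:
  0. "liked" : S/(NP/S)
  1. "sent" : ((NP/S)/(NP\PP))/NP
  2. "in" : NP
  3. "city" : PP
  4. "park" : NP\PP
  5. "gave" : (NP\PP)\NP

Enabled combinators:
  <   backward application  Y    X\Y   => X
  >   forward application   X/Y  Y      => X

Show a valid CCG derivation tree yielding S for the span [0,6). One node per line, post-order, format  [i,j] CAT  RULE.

[0,6] S   >
  [0,1] "liked" : S/(NP/S)
  [1,6] NP/S   >
    [1,3] (NP/S)/(NP\PP)   >
      [1,2] "sent" : ((NP/S)/(NP\PP))/NP
      [2,3] "in" : NP
    [3,6] NP\PP   <
      [3,5] NP   <
        [3,4] "city" : PP
        [4,5] "park" : NP\PP
      [5,6] "gave" : (NP\PP)\NP

[0,1] S/(NP/S)  lex  "liked"
[1,2] ((NP/S)/(NP\PP))/NP  lex  "sent"
[2,3] NP  lex  "in"
[1,3] (NP/S)/(NP\PP)  >  k=2
[3,4] PP  lex  "city"
[4,5] NP\PP  lex  "park"
[3,5] NP  <  k=4
[5,6] (NP\PP)\NP  lex  "gave"
[3,6] NP\PP  <  k=5
[1,6] NP/S  >  k=3
[0,6] S  >  k=1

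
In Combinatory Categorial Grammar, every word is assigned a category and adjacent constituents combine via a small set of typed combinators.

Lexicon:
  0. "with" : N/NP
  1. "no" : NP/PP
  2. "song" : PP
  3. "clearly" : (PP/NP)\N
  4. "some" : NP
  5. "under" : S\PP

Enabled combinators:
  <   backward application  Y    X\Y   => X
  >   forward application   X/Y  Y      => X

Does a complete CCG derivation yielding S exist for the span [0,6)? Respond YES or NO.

YES

[0,6] S   <
  [0,5] PP   >
    [0,4] PP/NP   <
      [0,3] N   >
        [0,1] "with" : N/NP
        [1,3] NP   >
          [1,2] "no" : NP/PP
          [2,3] "song" : PP
      [3,4] "clearly" : (PP/NP)\N
    [4,5] "some" : NP
  [5,6] "under" : S\PP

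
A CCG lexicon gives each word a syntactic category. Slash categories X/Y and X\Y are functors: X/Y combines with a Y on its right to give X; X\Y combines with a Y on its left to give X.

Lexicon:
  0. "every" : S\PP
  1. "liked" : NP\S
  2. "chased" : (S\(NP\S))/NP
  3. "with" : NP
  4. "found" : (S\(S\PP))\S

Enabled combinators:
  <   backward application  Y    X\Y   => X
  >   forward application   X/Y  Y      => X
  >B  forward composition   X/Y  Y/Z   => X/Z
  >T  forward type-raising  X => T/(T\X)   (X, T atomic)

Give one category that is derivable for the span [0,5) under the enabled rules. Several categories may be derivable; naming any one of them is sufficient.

[0,5] S   <
  [0,1] "every" : S\PP
  [1,5] S\(S\PP)   <
    [1,4] S   <
      [1,2] "liked" : NP\S
      [2,4] S\(NP\S)   >
        [2,3] "chased" : (S\(NP\S))/NP
        [3,4] "with" : NP
    [4,5] "found" : (S\(S\PP))\S

S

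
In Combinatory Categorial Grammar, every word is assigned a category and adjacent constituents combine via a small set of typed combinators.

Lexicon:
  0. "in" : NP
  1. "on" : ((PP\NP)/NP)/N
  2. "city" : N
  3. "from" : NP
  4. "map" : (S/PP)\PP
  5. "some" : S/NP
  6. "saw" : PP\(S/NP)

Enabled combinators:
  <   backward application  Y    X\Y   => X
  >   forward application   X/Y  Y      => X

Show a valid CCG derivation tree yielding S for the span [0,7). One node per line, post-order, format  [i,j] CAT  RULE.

[0,1] NP  lex  "in"
[1,2] ((PP\NP)/NP)/N  lex  "on"
[2,3] N  lex  "city"
[1,3] (PP\NP)/NP  >  k=2
[3,4] NP  lex  "from"
[1,4] PP\NP  >  k=3
[0,4] PP  <  k=1
[4,5] (S/PP)\PP  lex  "map"
[0,5] S/PP  <  k=4
[5,6] S/NP  lex  "some"
[6,7] PP\(S/NP)  lex  "saw"
[5,7] PP  <  k=6
[0,7] S  >  k=5

[0,7] S   >
  [0,5] S/PP   <
    [0,4] PP   <
      [0,1] "in" : NP
      [1,4] PP\NP   >
        [1,3] (PP\NP)/NP   >
          [1,2] "on" : ((PP\NP)/NP)/N
          [2,3] "city" : N
        [3,4] "from" : NP
    [4,5] "map" : (S/PP)\PP
  [5,7] PP   <
    [5,6] "some" : S/NP
    [6,7] "saw" : PP\(S/NP)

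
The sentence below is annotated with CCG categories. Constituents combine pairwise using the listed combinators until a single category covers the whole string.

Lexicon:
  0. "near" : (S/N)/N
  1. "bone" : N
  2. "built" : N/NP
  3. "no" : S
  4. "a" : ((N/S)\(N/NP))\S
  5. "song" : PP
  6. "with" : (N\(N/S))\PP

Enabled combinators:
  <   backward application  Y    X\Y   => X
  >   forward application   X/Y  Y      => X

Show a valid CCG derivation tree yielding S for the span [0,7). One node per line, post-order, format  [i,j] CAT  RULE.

[0,1] (S/N)/N  lex  "near"
[1,2] N  lex  "bone"
[0,2] S/N  >  k=1
[2,3] N/NP  lex  "built"
[3,4] S  lex  "no"
[4,5] ((N/S)\(N/NP))\S  lex  "a"
[3,5] (N/S)\(N/NP)  <  k=4
[2,5] N/S  <  k=3
[5,6] PP  lex  "song"
[6,7] (N\(N/S))\PP  lex  "with"
[5,7] N\(N/S)  <  k=6
[2,7] N  <  k=5
[0,7] S  >  k=2

[0,7] S   >
  [0,2] S/N   >
    [0,1] "near" : (S/N)/N
    [1,2] "bone" : N
  [2,7] N   <
    [2,5] N/S   <
      [2,3] "built" : N/NP
      [3,5] (N/S)\(N/NP)   <
        [3,4] "no" : S
        [4,5] "a" : ((N/S)\(N/NP))\S
    [5,7] N\(N/S)   <
      [5,6] "song" : PP
      [6,7] "with" : (N\(N/S))\PP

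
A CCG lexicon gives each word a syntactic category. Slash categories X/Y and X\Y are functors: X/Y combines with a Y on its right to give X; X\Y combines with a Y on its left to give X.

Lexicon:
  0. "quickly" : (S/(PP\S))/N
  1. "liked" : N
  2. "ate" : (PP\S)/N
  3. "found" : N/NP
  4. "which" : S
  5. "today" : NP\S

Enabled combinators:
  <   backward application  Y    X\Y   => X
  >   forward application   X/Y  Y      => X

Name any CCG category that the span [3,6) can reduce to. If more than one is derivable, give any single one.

[0,6] S   >
  [0,2] S/(PP\S)   >
    [0,1] "quickly" : (S/(PP\S))/N
    [1,2] "liked" : N
  [2,6] PP\S   >
    [2,3] "ate" : (PP\S)/N
    [3,6] N   >
      [3,4] "found" : N/NP
      [4,6] NP   <
        [4,5] "which" : S
        [5,6] "today" : NP\S

N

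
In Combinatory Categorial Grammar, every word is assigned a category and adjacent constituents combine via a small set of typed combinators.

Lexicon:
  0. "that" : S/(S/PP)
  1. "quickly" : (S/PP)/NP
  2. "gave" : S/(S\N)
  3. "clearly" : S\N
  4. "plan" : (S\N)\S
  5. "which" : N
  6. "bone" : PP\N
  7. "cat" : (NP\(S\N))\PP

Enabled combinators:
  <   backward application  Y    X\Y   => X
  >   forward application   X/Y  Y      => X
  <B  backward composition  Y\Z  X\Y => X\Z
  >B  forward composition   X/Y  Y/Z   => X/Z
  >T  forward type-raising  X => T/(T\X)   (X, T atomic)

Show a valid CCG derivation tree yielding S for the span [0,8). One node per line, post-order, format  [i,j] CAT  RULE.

[0,8] S   >
  [0,2] S/NP   >B
    [0,1] "that" : S/(S/PP)
    [1,2] "quickly" : (S/PP)/NP
  [2,8] NP   <
    [2,5] S\N   <
      [2,4] S   >
        [2,3] "gave" : S/(S\N)
        [3,4] "clearly" : S\N
      [4,5] "plan" : (S\N)\S
    [5,8] NP\(S\N)   <
      [5,7] PP   <
        [5,6] "which" : N
        [6,7] "bone" : PP\N
      [7,8] "cat" : (NP\(S\N))\PP

[0,1] S/(S/PP)  lex  "that"
[1,2] (S/PP)/NP  lex  "quickly"
[0,2] S/NP  >B  k=1
[2,3] S/(S\N)  lex  "gave"
[3,4] S\N  lex  "clearly"
[2,4] S  >  k=3
[4,5] (S\N)\S  lex  "plan"
[2,5] S\N  <  k=4
[5,6] N  lex  "which"
[6,7] PP\N  lex  "bone"
[5,7] PP  <  k=6
[7,8] (NP\(S\N))\PP  lex  "cat"
[5,8] NP\(S\N)  <  k=7
[2,8] NP  <  k=5
[0,8] S  >  k=2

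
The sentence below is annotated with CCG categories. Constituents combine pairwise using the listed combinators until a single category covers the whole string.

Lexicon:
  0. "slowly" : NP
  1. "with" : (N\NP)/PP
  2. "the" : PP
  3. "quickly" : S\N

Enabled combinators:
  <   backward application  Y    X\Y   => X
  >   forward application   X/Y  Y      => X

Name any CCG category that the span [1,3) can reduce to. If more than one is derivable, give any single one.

[0,4] S   <
  [0,3] N   <
    [0,1] "slowly" : NP
    [1,3] N\NP   >
      [1,2] "with" : (N\NP)/PP
      [2,3] "the" : PP
  [3,4] "quickly" : S\N

N\NP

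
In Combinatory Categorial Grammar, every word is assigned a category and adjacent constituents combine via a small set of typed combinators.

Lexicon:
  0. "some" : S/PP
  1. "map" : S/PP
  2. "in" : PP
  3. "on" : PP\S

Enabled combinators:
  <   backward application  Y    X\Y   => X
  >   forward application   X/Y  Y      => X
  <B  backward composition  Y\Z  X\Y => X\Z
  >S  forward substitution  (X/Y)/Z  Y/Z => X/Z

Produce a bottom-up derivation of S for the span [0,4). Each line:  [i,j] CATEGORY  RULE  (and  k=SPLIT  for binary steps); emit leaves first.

[0,1] S/PP  lex  "some"
[1,2] S/PP  lex  "map"
[2,3] PP  lex  "in"
[1,3] S  >  k=2
[3,4] PP\S  lex  "on"
[1,4] PP  <  k=3
[0,4] S  >  k=1

[0,4] S   >
  [0,1] "some" : S/PP
  [1,4] PP   <
    [1,3] S   >
      [1,2] "map" : S/PP
      [2,3] "in" : PP
    [3,4] "on" : PP\S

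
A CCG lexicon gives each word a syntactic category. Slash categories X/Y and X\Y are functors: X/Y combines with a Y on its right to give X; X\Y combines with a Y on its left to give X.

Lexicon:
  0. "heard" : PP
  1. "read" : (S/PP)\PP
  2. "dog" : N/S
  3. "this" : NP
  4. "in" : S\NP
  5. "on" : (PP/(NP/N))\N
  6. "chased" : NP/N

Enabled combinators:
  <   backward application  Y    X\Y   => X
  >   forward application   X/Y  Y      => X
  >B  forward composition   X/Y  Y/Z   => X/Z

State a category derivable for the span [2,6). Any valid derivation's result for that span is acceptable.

[0,7] S   >
  [0,2] S/PP   <
    [0,1] "heard" : PP
    [1,2] "read" : (S/PP)\PP
  [2,7] PP   >
    [2,6] PP/(NP/N)   <
      [2,5] N   >
        [2,3] "dog" : N/S
        [3,5] S   <
          [3,4] "this" : NP
          [4,5] "in" : S\NP
      [5,6] "on" : (PP/(NP/N))\N
    [6,7] "chased" : NP/N

PP/(NP/N)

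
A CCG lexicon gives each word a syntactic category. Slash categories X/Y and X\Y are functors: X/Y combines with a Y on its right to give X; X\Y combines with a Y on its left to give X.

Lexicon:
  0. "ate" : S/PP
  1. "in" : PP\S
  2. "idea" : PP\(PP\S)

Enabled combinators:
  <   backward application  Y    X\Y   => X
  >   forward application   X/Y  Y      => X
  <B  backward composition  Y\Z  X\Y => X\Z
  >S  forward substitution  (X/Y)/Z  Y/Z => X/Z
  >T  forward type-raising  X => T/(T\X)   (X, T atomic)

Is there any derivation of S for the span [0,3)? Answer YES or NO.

YES

[0,3] S   >
  [0,1] "ate" : S/PP
  [1,3] PP   <
    [1,2] "in" : PP\S
    [2,3] "idea" : PP\(PP\S)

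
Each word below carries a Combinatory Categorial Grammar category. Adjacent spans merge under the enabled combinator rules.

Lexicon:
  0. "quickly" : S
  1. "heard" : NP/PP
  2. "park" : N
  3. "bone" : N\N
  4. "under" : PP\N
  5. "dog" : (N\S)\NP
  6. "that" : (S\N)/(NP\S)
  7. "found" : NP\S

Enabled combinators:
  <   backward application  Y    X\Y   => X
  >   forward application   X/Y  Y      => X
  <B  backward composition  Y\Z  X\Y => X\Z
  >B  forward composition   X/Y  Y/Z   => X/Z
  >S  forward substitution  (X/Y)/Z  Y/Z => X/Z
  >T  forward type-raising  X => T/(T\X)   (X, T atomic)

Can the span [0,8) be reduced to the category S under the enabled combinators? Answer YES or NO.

YES

[0,8] S   <
  [0,6] N   <
    [0,1] "quickly" : S
    [1,6] N\S   <
      [1,5] NP   >
        [1,2] "heard" : NP/PP
        [2,5] PP   >
          [2,3] PP/(PP\N)   >T
            [2,3] "park" : N
          [3,5] PP\N   <B
            [3,4] "bone" : N\N
            [4,5] "under" : PP\N
      [5,6] "dog" : (N\S)\NP
  [6,8] S\N   >
    [6,7] "that" : (S\N)/(NP\S)
    [7,8] "found" : NP\S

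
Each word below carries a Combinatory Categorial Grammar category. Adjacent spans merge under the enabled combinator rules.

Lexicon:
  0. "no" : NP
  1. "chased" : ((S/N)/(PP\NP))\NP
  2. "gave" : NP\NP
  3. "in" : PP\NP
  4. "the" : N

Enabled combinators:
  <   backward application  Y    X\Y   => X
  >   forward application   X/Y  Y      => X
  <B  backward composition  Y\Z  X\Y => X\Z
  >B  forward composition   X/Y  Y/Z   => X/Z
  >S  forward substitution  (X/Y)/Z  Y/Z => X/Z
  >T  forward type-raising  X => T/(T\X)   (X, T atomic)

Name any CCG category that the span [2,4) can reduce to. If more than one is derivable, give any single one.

PP\NP

[0,5] S   >
  [0,4] S/N   >
    [0,2] (S/N)/(PP\NP)   <
      [0,1] "no" : NP
      [1,2] "chased" : ((S/N)/(PP\NP))\NP
    [2,4] PP\NP   <B
      [2,3] "gave" : NP\NP
      [3,4] "in" : PP\NP
  [4,5] "the" : N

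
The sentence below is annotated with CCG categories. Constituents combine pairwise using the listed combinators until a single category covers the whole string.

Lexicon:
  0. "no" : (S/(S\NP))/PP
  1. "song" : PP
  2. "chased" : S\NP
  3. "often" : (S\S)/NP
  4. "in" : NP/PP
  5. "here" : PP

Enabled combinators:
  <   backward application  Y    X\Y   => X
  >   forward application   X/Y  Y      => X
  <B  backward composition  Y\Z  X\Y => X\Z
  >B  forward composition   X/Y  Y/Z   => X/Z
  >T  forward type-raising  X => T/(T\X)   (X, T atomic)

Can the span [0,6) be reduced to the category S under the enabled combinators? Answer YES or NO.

[0,6] S   >
  [0,2] S/(S\NP)   >
    [0,1] "no" : (S/(S\NP))/PP
    [1,2] "song" : PP
  [2,6] S\NP   <B
    [2,3] "chased" : S\NP
    [3,6] S\S   >
      [3,4] "often" : (S\S)/NP
      [4,6] NP   >
        [4,5] "in" : NP/PP
        [5,6] "here" : PP

YES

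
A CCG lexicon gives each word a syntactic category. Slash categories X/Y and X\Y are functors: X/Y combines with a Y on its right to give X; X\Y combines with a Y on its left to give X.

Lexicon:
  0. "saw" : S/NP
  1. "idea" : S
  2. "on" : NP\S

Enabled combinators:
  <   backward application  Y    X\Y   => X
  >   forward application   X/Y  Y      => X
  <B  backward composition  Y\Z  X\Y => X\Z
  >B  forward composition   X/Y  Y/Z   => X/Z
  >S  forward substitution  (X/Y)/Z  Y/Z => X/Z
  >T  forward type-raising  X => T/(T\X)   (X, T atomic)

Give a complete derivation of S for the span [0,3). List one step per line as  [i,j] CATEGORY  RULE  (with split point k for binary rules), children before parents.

[0,1] S/NP  lex  "saw"
[1,2] S  lex  "idea"
[1,2] NP/(NP\S)  >T
[2,3] NP\S  lex  "on"
[1,3] NP  >  k=2
[0,3] S  >  k=1

[0,3] S   >
  [0,1] "saw" : S/NP
  [1,3] NP   >
    [1,2] NP/(NP\S)   >T
      [1,2] "idea" : S
    [2,3] "on" : NP\S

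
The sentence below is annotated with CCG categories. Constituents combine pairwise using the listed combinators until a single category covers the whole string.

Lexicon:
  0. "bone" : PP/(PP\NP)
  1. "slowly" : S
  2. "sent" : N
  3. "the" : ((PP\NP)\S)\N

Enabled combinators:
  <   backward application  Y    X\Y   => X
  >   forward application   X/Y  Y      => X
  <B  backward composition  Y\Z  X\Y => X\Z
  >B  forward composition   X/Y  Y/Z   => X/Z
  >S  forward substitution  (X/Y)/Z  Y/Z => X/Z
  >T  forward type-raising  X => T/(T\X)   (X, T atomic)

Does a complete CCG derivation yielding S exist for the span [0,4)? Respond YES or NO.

NO

PP/(PP\NP) S N ((PP\NP)\S)\N
CKY chart[0,4] = {N/(N\PP), NP/(NP\PP), PP, PP/(PP\PP), S/(S\PP)}; S ∉ chart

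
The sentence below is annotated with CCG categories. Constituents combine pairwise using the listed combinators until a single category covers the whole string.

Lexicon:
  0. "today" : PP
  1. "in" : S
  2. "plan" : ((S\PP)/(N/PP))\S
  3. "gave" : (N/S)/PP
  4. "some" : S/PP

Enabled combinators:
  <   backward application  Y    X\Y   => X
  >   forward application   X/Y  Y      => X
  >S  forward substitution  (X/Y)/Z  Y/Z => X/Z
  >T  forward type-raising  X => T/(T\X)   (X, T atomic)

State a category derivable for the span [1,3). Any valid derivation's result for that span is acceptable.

[0,5] S   <
  [0,1] "today" : PP
  [1,5] S\PP   >
    [1,3] (S\PP)/(N/PP)   <
      [1,2] "in" : S
      [2,3] "plan" : ((S\PP)/(N/PP))\S
    [3,5] N/PP   >S
      [3,4] "gave" : (N/S)/PP
      [4,5] "some" : S/PP

(S\PP)/(N/PP)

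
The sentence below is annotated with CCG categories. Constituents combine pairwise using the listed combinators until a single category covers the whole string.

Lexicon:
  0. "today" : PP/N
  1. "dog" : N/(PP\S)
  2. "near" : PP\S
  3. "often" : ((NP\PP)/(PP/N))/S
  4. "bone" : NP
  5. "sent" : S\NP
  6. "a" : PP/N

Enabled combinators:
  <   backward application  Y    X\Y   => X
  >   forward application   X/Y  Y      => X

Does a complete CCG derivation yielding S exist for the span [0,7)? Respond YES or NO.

NO

PP/N N/(PP\S) PP\S ((NP\PP)/(PP/N))/S NP S\NP PP/N
CKY chart[0,7] = {NP}; S ∉ chart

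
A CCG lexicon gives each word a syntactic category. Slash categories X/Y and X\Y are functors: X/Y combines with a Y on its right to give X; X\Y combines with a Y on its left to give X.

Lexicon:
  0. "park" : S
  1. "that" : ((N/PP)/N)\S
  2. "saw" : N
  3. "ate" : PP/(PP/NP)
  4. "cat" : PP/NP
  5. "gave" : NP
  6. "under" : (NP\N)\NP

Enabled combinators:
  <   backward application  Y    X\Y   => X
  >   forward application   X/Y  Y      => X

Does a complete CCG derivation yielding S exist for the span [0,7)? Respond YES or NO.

S ((N/PP)/N)\S N PP/(PP/NP) PP/NP NP (NP\N)\NP
CKY chart[0,7] = {NP}; S ∉ chart

NO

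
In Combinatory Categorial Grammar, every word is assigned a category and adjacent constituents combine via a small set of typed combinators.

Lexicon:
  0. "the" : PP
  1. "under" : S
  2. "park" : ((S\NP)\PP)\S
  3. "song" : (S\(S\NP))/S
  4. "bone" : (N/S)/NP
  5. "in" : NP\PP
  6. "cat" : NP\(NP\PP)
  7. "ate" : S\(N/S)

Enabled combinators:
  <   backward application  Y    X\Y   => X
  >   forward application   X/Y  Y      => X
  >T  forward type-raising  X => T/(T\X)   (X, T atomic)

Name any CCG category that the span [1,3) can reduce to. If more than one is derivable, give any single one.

(S\NP)\PP

[0,8] S   <
  [0,3] S\NP   <
    [0,1] "the" : PP
    [1,3] (S\NP)\PP   <
      [1,2] "under" : S
      [2,3] "park" : ((S\NP)\PP)\S
  [3,8] S\(S\NP)   >
    [3,4] "song" : (S\(S\NP))/S
    [4,8] S   <
      [4,7] N/S   >
        [4,5] "bone" : (N/S)/NP
        [5,7] NP   <
          [5,6] "in" : NP\PP
          [6,7] "cat" : NP\(NP\PP)
      [7,8] "ate" : S\(N/S)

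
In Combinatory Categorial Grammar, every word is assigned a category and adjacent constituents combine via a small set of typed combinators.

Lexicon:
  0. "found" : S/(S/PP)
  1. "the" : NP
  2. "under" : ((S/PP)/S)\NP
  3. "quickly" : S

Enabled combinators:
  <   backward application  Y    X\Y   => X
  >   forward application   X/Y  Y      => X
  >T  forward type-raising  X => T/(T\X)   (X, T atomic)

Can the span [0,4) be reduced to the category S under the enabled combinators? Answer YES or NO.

[0,4] S   >
  [0,1] "found" : S/(S/PP)
  [1,4] S/PP   >
    [1,3] (S/PP)/S   <
      [1,2] "the" : NP
      [2,3] "under" : ((S/PP)/S)\NP
    [3,4] "quickly" : S

YES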